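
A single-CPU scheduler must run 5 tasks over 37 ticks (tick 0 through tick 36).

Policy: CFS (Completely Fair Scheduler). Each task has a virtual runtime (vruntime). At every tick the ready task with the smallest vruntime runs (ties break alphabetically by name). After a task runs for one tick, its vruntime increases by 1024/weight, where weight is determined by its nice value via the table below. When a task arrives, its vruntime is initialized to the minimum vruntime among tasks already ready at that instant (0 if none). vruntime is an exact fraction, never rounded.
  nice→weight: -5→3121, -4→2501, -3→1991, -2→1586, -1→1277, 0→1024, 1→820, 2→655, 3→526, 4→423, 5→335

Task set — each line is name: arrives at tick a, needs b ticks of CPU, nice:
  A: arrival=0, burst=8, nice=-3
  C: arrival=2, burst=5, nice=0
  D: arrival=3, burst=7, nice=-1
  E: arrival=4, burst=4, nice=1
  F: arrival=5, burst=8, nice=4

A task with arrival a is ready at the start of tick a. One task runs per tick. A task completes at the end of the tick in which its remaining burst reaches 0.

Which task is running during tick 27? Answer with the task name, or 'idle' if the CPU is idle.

t=0: vr[A=0] → run A
t=1: vr[A=1024/1991] → run A
t=2: vr[A=2048/1991 C=2048/1991] → run A
t=3: vr[A=3072/1991 C=2048/1991 D=2048/1991] → run C
t=4: vr[A=3072/1991 C=4039/1991 D=2048/1991 E=2048/1991] → run D
t=5: vr[A=3072/1991 C=4039/1991 D=4654080/2542507 E=2048/1991 F=2048/1991] → run E
t=6: vr[A=3072/1991 C=4039/1991 D=4654080/2542507 E=929536/408155 F=2048/1991] → run F
t=7: vr[A=3072/1991 C=4039/1991 D=4654080/2542507 E=929536/408155 F=2905088/842193] → run A
t=8: vr[A=4096/1991 C=4039/1991 D=4654080/2542507 E=929536/408155 F=2905088/842193] → run D
t=9: vr[A=4096/1991 C=4039/1991 D=6692864/2542507 E=929536/408155 F=2905088/842193] → run C
t=10: vr[A=4096/1991 C=6030/1991 D=6692864/2542507 E=929536/408155 F=2905088/842193] → run A
t=11: vr[A=5120/1991 C=6030/1991 D=6692864/2542507 E=929536/408155 F=2905088/842193] → run E
t=12: vr[A=5120/1991 C=6030/1991 D=6692864/2542507 E=1439232/408155 F=2905088/842193] → run A
t=13: vr[A=6144/1991 C=6030/1991 D=6692864/2542507 E=1439232/408155 F=2905088/842193] → run D
t=14: vr[A=6144/1991 C=6030/1991 D=8731648/2542507 E=1439232/408155 F=2905088/842193] → run C
t=15: vr[A=6144/1991 C=8021/1991 D=8731648/2542507 E=1439232/408155 F=2905088/842193] → run A
t=16: vr[A=7168/1991 C=8021/1991 D=8731648/2542507 E=1439232/408155 F=2905088/842193] → run D
t=17: vr[A=7168/1991 C=8021/1991 D=10770432/2542507 E=1439232/408155 F=2905088/842193] → run F
t=18: vr[A=7168/1991 C=8021/1991 D=10770432/2542507 E=1439232/408155 F=4943872/842193] → run E
t=19: vr[A=7168/1991 C=8021/1991 D=10770432/2542507 E=1948928/408155 F=4943872/842193] → run A
t=20: vr[C=8021/1991 D=10770432/2542507 E=1948928/408155 F=4943872/842193] → run C
t=21: vr[C=10012/1991 D=10770432/2542507 E=1948928/408155 F=4943872/842193] → run D
t=22: vr[C=10012/1991 D=12809216/2542507 E=1948928/408155 F=4943872/842193] → run E
t=23: vr[C=10012/1991 D=12809216/2542507 F=4943872/842193] → run C
t=24: vr[D=12809216/2542507 F=4943872/842193] → run D
t=25: vr[D=14848000/2542507 F=4943872/842193] → run D
t=26: vr[F=4943872/842193] → run F
t=27: vr[F=2327552/280731] → run F
t=28: vr[F=9021440/842193] → run F
t=29: vr[F=11060224/842193] → run F
t=30: vr[F=4366336/280731] → run F
t=31: vr[F=15137792/842193] → run F
t=32: (idle)
t=33: (idle)
t=34: (idle)
t=35: (idle)
t=36: (idle)

running at tick 27 = F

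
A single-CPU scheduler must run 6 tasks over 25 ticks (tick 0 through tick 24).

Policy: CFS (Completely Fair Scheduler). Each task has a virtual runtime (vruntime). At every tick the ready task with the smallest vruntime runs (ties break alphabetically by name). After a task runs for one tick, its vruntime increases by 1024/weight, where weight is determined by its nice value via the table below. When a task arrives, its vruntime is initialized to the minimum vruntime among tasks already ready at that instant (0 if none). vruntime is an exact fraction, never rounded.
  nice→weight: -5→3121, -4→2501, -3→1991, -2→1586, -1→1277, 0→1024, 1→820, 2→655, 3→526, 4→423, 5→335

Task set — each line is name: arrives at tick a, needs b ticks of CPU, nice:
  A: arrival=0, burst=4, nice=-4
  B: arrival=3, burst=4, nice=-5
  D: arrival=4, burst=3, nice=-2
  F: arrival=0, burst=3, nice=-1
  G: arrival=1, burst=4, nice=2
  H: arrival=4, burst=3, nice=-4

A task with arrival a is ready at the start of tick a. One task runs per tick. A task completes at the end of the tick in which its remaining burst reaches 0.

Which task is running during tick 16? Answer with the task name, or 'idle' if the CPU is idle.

t=0: vr[A=0 F=0] → run A
t=1: vr[A=1024/2501 F=0 G=0] → run F
t=2: vr[A=1024/2501 F=1024/1277 G=0] → run G
t=3: vr[A=1024/2501 B=1024/2501 F=1024/1277 G=1024/655] → run A
t=4: vr[A=2048/2501 B=1024/2501 D=1024/2501 F=1024/1277 G=1024/655 H=1024/2501] → run B
t=5: vr[A=2048/2501 B=5756928/7805621 D=1024/2501 F=1024/1277 G=1024/655 H=1024/2501] → run D
t=6: vr[A=2048/2501 B=5756928/7805621 D=34304/32513 F=1024/1277 G=1024/655 H=1024/2501] → run H
t=7: vr[A=2048/2501 B=5756928/7805621 D=34304/32513 F=1024/1277 G=1024/655 H=2048/2501] → run B
t=8: vr[A=2048/2501 B=8317952/7805621 D=34304/32513 F=1024/1277 G=1024/655 H=2048/2501] → run F
t=9: vr[A=2048/2501 B=8317952/7805621 D=34304/32513 F=2048/1277 G=1024/655 H=2048/2501] → run A
t=10: vr[A=3072/2501 B=8317952/7805621 D=34304/32513 F=2048/1277 G=1024/655 H=2048/2501] → run H
t=11: vr[A=3072/2501 B=8317952/7805621 D=34304/32513 F=2048/1277 G=1024/655 H=3072/2501] → run D
t=12: vr[A=3072/2501 B=8317952/7805621 D=55296/32513 F=2048/1277 G=1024/655 H=3072/2501] → run B
t=13: vr[A=3072/2501 B=10878976/7805621 D=55296/32513 F=2048/1277 G=1024/655 H=3072/2501] → run A
t=14: vr[B=10878976/7805621 D=55296/32513 F=2048/1277 G=1024/655 H=3072/2501] → run H
t=15: vr[B=10878976/7805621 D=55296/32513 F=2048/1277 G=1024/655] → run B
t=16: vr[D=55296/32513 F=2048/1277 G=1024/655] → run G
t=17: vr[D=55296/32513 F=2048/1277 G=2048/655] → run F
t=18: vr[D=55296/32513 G=2048/655] → run D
t=19: vr[G=2048/655] → run G
t=20: vr[G=3072/655] → run G
t=21: (idle)
t=22: (idle)
t=23: (idle)
t=24: (idle)

running at tick 16 = G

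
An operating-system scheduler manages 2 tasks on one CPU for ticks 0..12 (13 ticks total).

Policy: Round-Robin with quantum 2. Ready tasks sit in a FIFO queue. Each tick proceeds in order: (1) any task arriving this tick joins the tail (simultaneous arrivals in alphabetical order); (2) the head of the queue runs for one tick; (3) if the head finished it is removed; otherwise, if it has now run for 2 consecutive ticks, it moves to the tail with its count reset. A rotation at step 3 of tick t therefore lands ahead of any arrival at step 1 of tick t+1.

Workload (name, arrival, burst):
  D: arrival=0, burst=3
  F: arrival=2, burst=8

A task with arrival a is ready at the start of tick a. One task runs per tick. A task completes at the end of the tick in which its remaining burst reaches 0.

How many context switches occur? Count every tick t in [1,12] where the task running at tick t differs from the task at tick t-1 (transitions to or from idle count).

t=0: queue=[D] q_used=0 → run D
t=1: queue=[D] q_used=1 → run D
t=2: queue=[D,F] q_used=0 → run D
t=3: queue=[F] q_used=0 → run F
t=4: queue=[F] q_used=1 → run F
t=5: queue=[F] q_used=0 → run F
t=6: queue=[F] q_used=1 → run F
t=7: queue=[F] q_used=0 → run F
t=8: queue=[F] q_used=1 → run F
t=9: queue=[F] q_used=0 → run F
t=10: queue=[F] q_used=1 → run F
t=11: (idle)
t=12: (idle)

context switches = 2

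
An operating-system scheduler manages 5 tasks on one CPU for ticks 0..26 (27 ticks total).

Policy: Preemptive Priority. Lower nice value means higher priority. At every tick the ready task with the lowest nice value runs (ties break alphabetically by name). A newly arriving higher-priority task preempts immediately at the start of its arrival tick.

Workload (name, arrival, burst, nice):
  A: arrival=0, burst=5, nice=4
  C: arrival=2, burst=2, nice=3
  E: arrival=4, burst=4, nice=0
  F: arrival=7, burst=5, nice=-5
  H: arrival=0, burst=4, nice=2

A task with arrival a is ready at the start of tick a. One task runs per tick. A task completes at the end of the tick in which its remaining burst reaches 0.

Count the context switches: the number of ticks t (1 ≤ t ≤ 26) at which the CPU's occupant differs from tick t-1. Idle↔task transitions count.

context switches = 6

t=0: ready={A,H} → run H
t=1: ready={A,H} → run H
t=2: ready={A,C,H} → run H
t=3: ready={A,C,H} → run H
t=4: ready={A,C,E} → run E
t=5: ready={A,C,E} → run E
t=6: ready={A,C,E} → run E
t=7: ready={A,C,E,F} → run F
t=8: ready={A,C,E,F} → run F
t=9: ready={A,C,E,F} → run F
t=10: ready={A,C,E,F} → run F
t=11: ready={A,C,E,F} → run F
t=12: ready={A,C,E} → run E
t=13: ready={A,C} → run C
t=14: ready={A,C} → run C
t=15: ready={A} → run A
t=16: ready={A} → run A
t=17: ready={A} → run A
t=18: ready={A} → run A
t=19: ready={A} → run A
t=20: (idle)
t=21: (idle)
t=22: (idle)
t=23: (idle)
t=24: (idle)
t=25: (idle)
t=26: (idle)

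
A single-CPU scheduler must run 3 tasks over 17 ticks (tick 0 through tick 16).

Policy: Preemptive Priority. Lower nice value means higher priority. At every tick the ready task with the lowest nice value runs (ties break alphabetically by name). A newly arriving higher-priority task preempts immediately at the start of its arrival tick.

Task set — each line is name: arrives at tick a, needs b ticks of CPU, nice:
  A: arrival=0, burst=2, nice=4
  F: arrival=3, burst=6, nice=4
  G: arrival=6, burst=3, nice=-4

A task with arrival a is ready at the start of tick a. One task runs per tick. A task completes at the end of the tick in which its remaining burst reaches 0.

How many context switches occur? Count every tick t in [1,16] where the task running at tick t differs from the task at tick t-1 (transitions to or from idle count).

context switches = 5

t=0: ready={A} → run A
t=1: ready={A} → run A
t=2: (idle)
t=3: ready={F} → run F
t=4: ready={F} → run F
t=5: ready={F} → run F
t=6: ready={F,G} → run G
t=7: ready={F,G} → run G
t=8: ready={F,G} → run G
t=9: ready={F} → run F
t=10: ready={F} → run F
t=11: ready={F} → run F
t=12: (idle)
t=13: (idle)
t=14: (idle)
t=15: (idle)
t=16: (idle)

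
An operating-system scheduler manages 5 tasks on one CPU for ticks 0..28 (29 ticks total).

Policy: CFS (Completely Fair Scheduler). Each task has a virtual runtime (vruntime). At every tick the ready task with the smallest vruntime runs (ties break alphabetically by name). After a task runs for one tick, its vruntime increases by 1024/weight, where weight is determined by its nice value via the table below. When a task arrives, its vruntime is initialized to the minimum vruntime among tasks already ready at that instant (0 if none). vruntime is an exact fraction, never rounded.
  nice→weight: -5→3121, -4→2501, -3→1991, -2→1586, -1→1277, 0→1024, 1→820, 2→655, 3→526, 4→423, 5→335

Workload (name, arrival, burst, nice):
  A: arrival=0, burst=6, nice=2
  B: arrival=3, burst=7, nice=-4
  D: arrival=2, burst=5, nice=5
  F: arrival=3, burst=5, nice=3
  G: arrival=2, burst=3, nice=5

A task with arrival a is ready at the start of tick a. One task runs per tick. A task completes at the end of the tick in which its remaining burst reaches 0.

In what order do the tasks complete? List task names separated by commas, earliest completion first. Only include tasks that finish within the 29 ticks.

completion order = B, A, G, F, D

t=0: vr[A=0] → run A
t=1: vr[A=1024/655] → run A
t=2: vr[A=2048/655 D=2048/655 G=2048/655] → run A
t=3: vr[A=3072/655 B=2048/655 D=2048/655 F=2048/655 G=2048/655] → run B
t=4: vr[A=3072/655 B=5792768/1638155 D=2048/655 F=2048/655 G=2048/655] → run D
t=5: vr[A=3072/655 B=5792768/1638155 D=54272/8777 F=2048/655 G=2048/655] → run F
t=6: vr[A=3072/655 B=5792768/1638155 D=54272/8777 F=873984/172265 G=2048/655] → run G
t=7: vr[A=3072/655 B=5792768/1638155 D=54272/8777 F=873984/172265 G=54272/8777] → run B
t=8: vr[A=3072/655 B=6463488/1638155 D=54272/8777 F=873984/172265 G=54272/8777] → run B
t=9: vr[A=3072/655 B=7134208/1638155 D=54272/8777 F=873984/172265 G=54272/8777] → run B
t=10: vr[A=3072/655 B=7804928/1638155 D=54272/8777 F=873984/172265 G=54272/8777] → run A
t=11: vr[A=4096/655 B=7804928/1638155 D=54272/8777 F=873984/172265 G=54272/8777] → run B
t=12: vr[A=4096/655 B=8475648/1638155 D=54272/8777 F=873984/172265 G=54272/8777] → run F
t=13: vr[A=4096/655 B=8475648/1638155 D=54272/8777 F=1209344/172265 G=54272/8777] → run B
t=14: vr[A=4096/655 B=9146368/1638155 D=54272/8777 F=1209344/172265 G=54272/8777] → run B
t=15: vr[A=4096/655 D=54272/8777 F=1209344/172265 G=54272/8777] → run D
t=16: vr[A=4096/655 D=405504/43885 F=1209344/172265 G=54272/8777] → run G
t=17: vr[A=4096/655 D=405504/43885 F=1209344/172265 G=405504/43885] → run A
t=18: vr[A=1024/131 D=405504/43885 F=1209344/172265 G=405504/43885] → run F
t=19: vr[A=1024/131 D=405504/43885 F=1544704/172265 G=405504/43885] → run A
t=20: vr[D=405504/43885 F=1544704/172265 G=405504/43885] → run F
t=21: vr[D=405504/43885 F=1880064/172265 G=405504/43885] → run D
t=22: vr[D=539648/43885 F=1880064/172265 G=405504/43885] → run G
t=23: vr[D=539648/43885 F=1880064/172265] → run F
t=24: vr[D=539648/43885] → run D
t=25: vr[D=673792/43885] → run D
t=26: (idle)
t=27: (idle)
t=28: (idle)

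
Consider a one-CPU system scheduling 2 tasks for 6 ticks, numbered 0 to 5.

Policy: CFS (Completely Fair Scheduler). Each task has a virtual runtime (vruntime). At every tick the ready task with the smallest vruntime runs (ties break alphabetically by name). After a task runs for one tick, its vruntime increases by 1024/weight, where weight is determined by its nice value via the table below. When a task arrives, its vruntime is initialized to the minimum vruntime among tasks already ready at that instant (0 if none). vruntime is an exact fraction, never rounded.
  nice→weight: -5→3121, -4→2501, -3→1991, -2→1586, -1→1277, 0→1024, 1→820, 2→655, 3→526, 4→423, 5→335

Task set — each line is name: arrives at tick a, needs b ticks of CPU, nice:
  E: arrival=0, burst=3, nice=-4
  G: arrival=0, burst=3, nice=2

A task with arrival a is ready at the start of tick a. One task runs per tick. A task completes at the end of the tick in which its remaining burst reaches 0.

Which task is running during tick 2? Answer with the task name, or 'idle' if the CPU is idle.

running at tick 2 = E

t=0: vr[E=0 G=0] → run E
t=1: vr[E=1024/2501 G=0] → run G
t=2: vr[E=1024/2501 G=1024/655] → run E
t=3: vr[E=2048/2501 G=1024/655] → run E
t=4: vr[G=1024/655] → run G
t=5: vr[G=2048/655] → run G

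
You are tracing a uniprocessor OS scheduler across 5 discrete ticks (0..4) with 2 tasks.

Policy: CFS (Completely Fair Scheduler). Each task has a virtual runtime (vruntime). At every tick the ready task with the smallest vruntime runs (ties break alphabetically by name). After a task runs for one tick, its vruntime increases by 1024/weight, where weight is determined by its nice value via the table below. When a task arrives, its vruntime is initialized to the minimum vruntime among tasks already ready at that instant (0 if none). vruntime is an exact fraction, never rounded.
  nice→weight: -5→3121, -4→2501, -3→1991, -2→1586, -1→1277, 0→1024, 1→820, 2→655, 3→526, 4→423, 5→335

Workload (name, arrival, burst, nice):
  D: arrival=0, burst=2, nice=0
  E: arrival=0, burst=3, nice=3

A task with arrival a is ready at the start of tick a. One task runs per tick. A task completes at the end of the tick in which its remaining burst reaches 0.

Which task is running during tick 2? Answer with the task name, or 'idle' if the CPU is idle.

running at tick 2 = D

t=0: vr[D=0 E=0] → run D
t=1: vr[D=1 E=0] → run E
t=2: vr[D=1 E=512/263] → run D
t=3: vr[E=512/263] → run E
t=4: vr[E=1024/263] → run E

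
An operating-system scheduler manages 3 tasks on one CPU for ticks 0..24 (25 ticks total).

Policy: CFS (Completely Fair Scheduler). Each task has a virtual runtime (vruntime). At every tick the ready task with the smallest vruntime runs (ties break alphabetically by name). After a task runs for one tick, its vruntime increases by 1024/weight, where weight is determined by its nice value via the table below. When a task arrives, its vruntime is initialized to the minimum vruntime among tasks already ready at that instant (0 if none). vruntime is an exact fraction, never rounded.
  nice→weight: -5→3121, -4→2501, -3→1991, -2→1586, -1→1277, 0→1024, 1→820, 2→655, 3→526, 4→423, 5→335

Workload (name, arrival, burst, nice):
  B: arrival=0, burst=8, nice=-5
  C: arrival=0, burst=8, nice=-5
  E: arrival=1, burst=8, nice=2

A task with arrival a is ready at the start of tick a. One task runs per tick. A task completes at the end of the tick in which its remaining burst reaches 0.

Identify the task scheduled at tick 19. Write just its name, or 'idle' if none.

running at tick 19 = E

t=0: vr[B=0 C=0] → run B
t=1: vr[B=1024/3121 C=0 E=0] → run C
t=2: vr[B=1024/3121 C=1024/3121 E=0] → run E
t=3: vr[B=1024/3121 C=1024/3121 E=1024/655] → run B
t=4: vr[B=2048/3121 C=1024/3121 E=1024/655] → run C
t=5: vr[B=2048/3121 C=2048/3121 E=1024/655] → run B
t=6: vr[B=3072/3121 C=2048/3121 E=1024/655] → run C
t=7: vr[B=3072/3121 C=3072/3121 E=1024/655] → run B
t=8: vr[B=4096/3121 C=3072/3121 E=1024/655] → run C
t=9: vr[B=4096/3121 C=4096/3121 E=1024/655] → run B
t=10: vr[B=5120/3121 C=4096/3121 E=1024/655] → run C
t=11: vr[B=5120/3121 C=5120/3121 E=1024/655] → run E
t=12: vr[B=5120/3121 C=5120/3121 E=2048/655] → run B
t=13: vr[B=6144/3121 C=5120/3121 E=2048/655] → run C
t=14: vr[B=6144/3121 C=6144/3121 E=2048/655] → run B
t=15: vr[B=7168/3121 C=6144/3121 E=2048/655] → run C
t=16: vr[B=7168/3121 C=7168/3121 E=2048/655] → run B
t=17: vr[C=7168/3121 E=2048/655] → run C
t=18: vr[E=2048/655] → run E
t=19: vr[E=3072/655] → run E
t=20: vr[E=4096/655] → run E
t=21: vr[E=1024/131] → run E
t=22: vr[E=6144/655] → run E
t=23: vr[E=7168/655] → run E
t=24: (idle)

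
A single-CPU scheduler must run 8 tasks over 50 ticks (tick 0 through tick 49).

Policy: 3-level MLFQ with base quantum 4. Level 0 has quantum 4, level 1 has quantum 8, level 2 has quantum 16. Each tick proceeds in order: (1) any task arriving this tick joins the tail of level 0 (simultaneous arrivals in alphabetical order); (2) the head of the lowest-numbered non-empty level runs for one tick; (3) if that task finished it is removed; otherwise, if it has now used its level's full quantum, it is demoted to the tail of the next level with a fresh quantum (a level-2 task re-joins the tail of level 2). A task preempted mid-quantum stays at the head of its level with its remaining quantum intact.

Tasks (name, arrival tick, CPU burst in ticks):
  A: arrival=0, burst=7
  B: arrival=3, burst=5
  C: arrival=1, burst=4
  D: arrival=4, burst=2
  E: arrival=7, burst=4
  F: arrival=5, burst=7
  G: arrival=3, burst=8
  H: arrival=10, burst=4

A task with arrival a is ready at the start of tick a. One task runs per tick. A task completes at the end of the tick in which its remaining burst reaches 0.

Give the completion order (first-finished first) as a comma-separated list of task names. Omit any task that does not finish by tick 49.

completion order = C, D, E, H, A, B, G, F

t=0: L0/L1/L2 = A/-/- → run A
t=1: L0/L1/L2 = AC/-/- → run A
t=2: L0/L1/L2 = AC/-/- → run A
t=3: L0/L1/L2 = ACBG/-/- → run A
t=4: L0/L1/L2 = CBGD/A/- → run C
t=5: L0/L1/L2 = CBGDF/A/- → run C
t=6: L0/L1/L2 = CBGDF/A/- → run C
t=7: L0/L1/L2 = CBGDFE/A/- → run C
t=8: L0/L1/L2 = BGDFE/A/- → run B
t=9: L0/L1/L2 = BGDFE/A/- → run B
t=10: L0/L1/L2 = BGDFEH/A/- → run B
t=11: L0/L1/L2 = BGDFEH/A/- → run B
t=12: L0/L1/L2 = GDFEH/AB/- → run G
t=13: L0/L1/L2 = GDFEH/AB/- → run G
t=14: L0/L1/L2 = GDFEH/AB/- → run G
t=15: L0/L1/L2 = GDFEH/AB/- → run G
t=16: L0/L1/L2 = DFEH/ABG/- → run D
t=17: L0/L1/L2 = DFEH/ABG/- → run D
t=18: L0/L1/L2 = FEH/ABG/- → run F
t=19: L0/L1/L2 = FEH/ABG/- → run F
t=20: L0/L1/L2 = FEH/ABG/- → run F
t=21: L0/L1/L2 = FEH/ABG/- → run F
t=22: L0/L1/L2 = EH/ABGF/- → run E
t=23: L0/L1/L2 = EH/ABGF/- → run E
t=24: L0/L1/L2 = EH/ABGF/- → run E
t=25: L0/L1/L2 = EH/ABGF/- → run E
t=26: L0/L1/L2 = H/ABGF/- → run H
t=27: L0/L1/L2 = H/ABGF/- → run H
t=28: L0/L1/L2 = H/ABGF/- → run H
t=29: L0/L1/L2 = H/ABGF/- → run H
t=30: L0/L1/L2 = -/ABGF/- → run A
t=31: L0/L1/L2 = -/ABGF/- → run A
t=32: L0/L1/L2 = -/ABGF/- → run A
t=33: L0/L1/L2 = -/BGF/- → run B
t=34: L0/L1/L2 = -/GF/- → run G
t=35: L0/L1/L2 = -/GF/- → run G
t=36: L0/L1/L2 = -/GF/- → run G
t=37: L0/L1/L2 = -/GF/- → run G
t=38: L0/L1/L2 = -/F/- → run F
t=39: L0/L1/L2 = -/F/- → run F
t=40: L0/L1/L2 = -/F/- → run F
t=41: (idle)
t=42: (idle)
t=43: (idle)
t=44: (idle)
t=45: (idle)
t=46: (idle)
t=47: (idle)
t=48: (idle)
t=49: (idle)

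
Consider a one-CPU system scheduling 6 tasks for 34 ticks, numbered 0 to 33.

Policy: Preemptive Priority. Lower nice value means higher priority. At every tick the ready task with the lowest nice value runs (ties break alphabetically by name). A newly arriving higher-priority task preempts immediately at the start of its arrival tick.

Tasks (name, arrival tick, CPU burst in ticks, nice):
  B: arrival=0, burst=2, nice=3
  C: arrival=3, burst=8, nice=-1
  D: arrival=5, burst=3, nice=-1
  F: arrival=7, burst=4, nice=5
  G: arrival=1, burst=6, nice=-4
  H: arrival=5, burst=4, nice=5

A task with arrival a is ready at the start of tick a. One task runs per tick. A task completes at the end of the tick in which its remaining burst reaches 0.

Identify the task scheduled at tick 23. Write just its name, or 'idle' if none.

running at tick 23 = H

t=0: ready={B} → run B
t=1: ready={B,G} → run G
t=2: ready={B,G} → run G
t=3: ready={B,C,G} → run G
t=4: ready={B,C,G} → run G
t=5: ready={B,C,D,G,H} → run G
t=6: ready={B,C,D,G,H} → run G
t=7: ready={B,C,D,F,H} → run C
t=8: ready={B,C,D,F,H} → run C
t=9: ready={B,C,D,F,H} → run C
t=10: ready={B,C,D,F,H} → run C
t=11: ready={B,C,D,F,H} → run C
t=12: ready={B,C,D,F,H} → run C
t=13: ready={B,C,D,F,H} → run C
t=14: ready={B,C,D,F,H} → run C
t=15: ready={B,D,F,H} → run D
t=16: ready={B,D,F,H} → run D
t=17: ready={B,D,F,H} → run D
t=18: ready={B,F,H} → run B
t=19: ready={F,H} → run F
t=20: ready={F,H} → run F
t=21: ready={F,H} → run F
t=22: ready={F,H} → run F
t=23: ready={H} → run H
t=24: ready={H} → run H
t=25: ready={H} → run H
t=26: ready={H} → run H
t=27: (idle)
t=28: (idle)
t=29: (idle)
t=30: (idle)
t=31: (idle)
t=32: (idle)
t=33: (idle)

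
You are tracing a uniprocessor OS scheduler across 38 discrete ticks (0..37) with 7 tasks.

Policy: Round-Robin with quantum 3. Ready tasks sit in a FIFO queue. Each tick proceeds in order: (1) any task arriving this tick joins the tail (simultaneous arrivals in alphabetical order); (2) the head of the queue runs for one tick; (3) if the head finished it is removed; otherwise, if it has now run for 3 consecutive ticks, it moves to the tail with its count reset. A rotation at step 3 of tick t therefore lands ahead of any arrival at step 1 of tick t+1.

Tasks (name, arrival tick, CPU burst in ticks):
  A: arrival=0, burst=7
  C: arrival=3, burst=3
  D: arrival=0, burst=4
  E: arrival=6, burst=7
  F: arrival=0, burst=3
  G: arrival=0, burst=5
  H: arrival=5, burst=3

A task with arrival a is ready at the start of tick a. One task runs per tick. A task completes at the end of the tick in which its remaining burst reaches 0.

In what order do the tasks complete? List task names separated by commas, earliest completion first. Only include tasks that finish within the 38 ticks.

completion order = F, C, H, D, G, A, E

t=0: queue=[A,D,F,G] q_used=0 → run A
t=1: queue=[A,D,F,G] q_used=1 → run A
t=2: queue=[A,D,F,G] q_used=2 → run A
t=3: queue=[D,F,G,A,C] q_used=0 → run D
t=4: queue=[D,F,G,A,C] q_used=1 → run D
t=5: queue=[D,F,G,A,C,H] q_used=2 → run D
t=6: queue=[F,G,A,C,H,D,E] q_used=0 → run F
t=7: queue=[F,G,A,C,H,D,E] q_used=1 → run F
t=8: queue=[F,G,A,C,H,D,E] q_used=2 → run F
t=9: queue=[G,A,C,H,D,E] q_used=0 → run G
t=10: queue=[G,A,C,H,D,E] q_used=1 → run G
t=11: queue=[G,A,C,H,D,E] q_used=2 → run G
t=12: queue=[A,C,H,D,E,G] q_used=0 → run A
t=13: queue=[A,C,H,D,E,G] q_used=1 → run A
t=14: queue=[A,C,H,D,E,G] q_used=2 → run A
t=15: queue=[C,H,D,E,G,A] q_used=0 → run C
t=16: queue=[C,H,D,E,G,A] q_used=1 → run C
t=17: queue=[C,H,D,E,G,A] q_used=2 → run C
t=18: queue=[H,D,E,G,A] q_used=0 → run H
t=19: queue=[H,D,E,G,A] q_used=1 → run H
t=20: queue=[H,D,E,G,A] q_used=2 → run H
t=21: queue=[D,E,G,A] q_used=0 → run D
t=22: queue=[E,G,A] q_used=0 → run E
t=23: queue=[E,G,A] q_used=1 → run E
t=24: queue=[E,G,A] q_used=2 → run E
t=25: queue=[G,A,E] q_used=0 → run G
t=26: queue=[G,A,E] q_used=1 → run G
t=27: queue=[A,E] q_used=0 → run A
t=28: queue=[E] q_used=0 → run E
t=29: queue=[E] q_used=1 → run E
t=30: queue=[E] q_used=2 → run E
t=31: queue=[E] q_used=0 → run E
t=32: (idle)
t=33: (idle)
t=34: (idle)
t=35: (idle)
t=36: (idle)
t=37: (idle)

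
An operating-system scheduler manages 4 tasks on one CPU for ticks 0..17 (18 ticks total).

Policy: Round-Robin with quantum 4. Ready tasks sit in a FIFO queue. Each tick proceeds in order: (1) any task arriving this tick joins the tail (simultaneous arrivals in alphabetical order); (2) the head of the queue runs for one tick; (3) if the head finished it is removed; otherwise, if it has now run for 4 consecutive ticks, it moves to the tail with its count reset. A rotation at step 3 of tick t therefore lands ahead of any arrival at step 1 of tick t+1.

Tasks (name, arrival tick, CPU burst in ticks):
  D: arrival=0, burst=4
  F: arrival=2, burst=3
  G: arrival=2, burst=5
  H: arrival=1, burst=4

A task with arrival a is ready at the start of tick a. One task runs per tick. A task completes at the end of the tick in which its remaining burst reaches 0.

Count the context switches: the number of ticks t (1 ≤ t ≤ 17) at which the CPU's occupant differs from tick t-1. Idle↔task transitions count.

context switches = 4

t=0: queue=[D] q_used=0 → run D
t=1: queue=[D,H] q_used=1 → run D
t=2: queue=[D,H,F,G] q_used=2 → run D
t=3: queue=[D,H,F,G] q_used=3 → run D
t=4: queue=[H,F,G] q_used=0 → run H
t=5: queue=[H,F,G] q_used=1 → run H
t=6: queue=[H,F,G] q_used=2 → run H
t=7: queue=[H,F,G] q_used=3 → run H
t=8: queue=[F,G] q_used=0 → run F
t=9: queue=[F,G] q_used=1 → run F
t=10: queue=[F,G] q_used=2 → run F
t=11: queue=[G] q_used=0 → run G
t=12: queue=[G] q_used=1 → run G
t=13: queue=[G] q_used=2 → run G
t=14: queue=[G] q_used=3 → run G
t=15: queue=[G] q_used=0 → run G
t=16: (idle)
t=17: (idle)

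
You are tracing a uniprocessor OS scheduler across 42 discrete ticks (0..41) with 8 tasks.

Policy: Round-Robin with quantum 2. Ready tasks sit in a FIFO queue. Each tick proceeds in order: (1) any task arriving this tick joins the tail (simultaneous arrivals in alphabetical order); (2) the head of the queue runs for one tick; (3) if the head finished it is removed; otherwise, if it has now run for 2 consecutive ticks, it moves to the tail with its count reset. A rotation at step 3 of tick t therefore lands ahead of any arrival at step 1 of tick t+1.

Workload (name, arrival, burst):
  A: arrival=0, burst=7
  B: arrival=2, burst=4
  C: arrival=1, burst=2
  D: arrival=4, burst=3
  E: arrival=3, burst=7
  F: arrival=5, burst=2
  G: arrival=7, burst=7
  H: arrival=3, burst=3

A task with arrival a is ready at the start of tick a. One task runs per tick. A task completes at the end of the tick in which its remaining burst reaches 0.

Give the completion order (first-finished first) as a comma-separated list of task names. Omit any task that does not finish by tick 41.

t=0: queue=[A] q_used=0 → run A
t=1: queue=[A,C] q_used=1 → run A
t=2: queue=[C,A,B] q_used=0 → run C
t=3: queue=[C,A,B,E,H] q_used=1 → run C
t=4: queue=[A,B,E,H,D] q_used=0 → run A
t=5: queue=[A,B,E,H,D,F] q_used=1 → run A
t=6: queue=[B,E,H,D,F,A] q_used=0 → run B
t=7: queue=[B,E,H,D,F,A,G] q_used=1 → run B
t=8: queue=[E,H,D,F,A,G,B] q_used=0 → run E
t=9: queue=[E,H,D,F,A,G,B] q_used=1 → run E
t=10: queue=[H,D,F,A,G,B,E] q_used=0 → run H
t=11: queue=[H,D,F,A,G,B,E] q_used=1 → run H
t=12: queue=[D,F,A,G,B,E,H] q_used=0 → run D
t=13: queue=[D,F,A,G,B,E,H] q_used=1 → run D
t=14: queue=[F,A,G,B,E,H,D] q_used=0 → run F
t=15: queue=[F,A,G,B,E,H,D] q_used=1 → run F
t=16: queue=[A,G,B,E,H,D] q_used=0 → run A
t=17: queue=[A,G,B,E,H,D] q_used=1 → run A
t=18: queue=[G,B,E,H,D,A] q_used=0 → run G
t=19: queue=[G,B,E,H,D,A] q_used=1 → run G
t=20: queue=[B,E,H,D,A,G] q_used=0 → run B
t=21: queue=[B,E,H,D,A,G] q_used=1 → run B
t=22: queue=[E,H,D,A,G] q_used=0 → run E
t=23: queue=[E,H,D,A,G] q_used=1 → run E
t=24: queue=[H,D,A,G,E] q_used=0 → run H
t=25: queue=[D,A,G,E] q_used=0 → run D
t=26: queue=[A,G,E] q_used=0 → run A
t=27: queue=[G,E] q_used=0 → run G
t=28: queue=[G,E] q_used=1 → run G
t=29: queue=[E,G] q_used=0 → run E
t=30: queue=[E,G] q_used=1 → run E
t=31: queue=[G,E] q_used=0 → run G
t=32: queue=[G,E] q_used=1 → run G
t=33: queue=[E,G] q_used=0 → run E
t=34: queue=[G] q_used=0 → run G
t=35: (idle)
t=36: (idle)
t=37: (idle)
t=38: (idle)
t=39: (idle)
t=40: (idle)
t=41: (idle)

completion order = C, F, B, H, D, A, E, G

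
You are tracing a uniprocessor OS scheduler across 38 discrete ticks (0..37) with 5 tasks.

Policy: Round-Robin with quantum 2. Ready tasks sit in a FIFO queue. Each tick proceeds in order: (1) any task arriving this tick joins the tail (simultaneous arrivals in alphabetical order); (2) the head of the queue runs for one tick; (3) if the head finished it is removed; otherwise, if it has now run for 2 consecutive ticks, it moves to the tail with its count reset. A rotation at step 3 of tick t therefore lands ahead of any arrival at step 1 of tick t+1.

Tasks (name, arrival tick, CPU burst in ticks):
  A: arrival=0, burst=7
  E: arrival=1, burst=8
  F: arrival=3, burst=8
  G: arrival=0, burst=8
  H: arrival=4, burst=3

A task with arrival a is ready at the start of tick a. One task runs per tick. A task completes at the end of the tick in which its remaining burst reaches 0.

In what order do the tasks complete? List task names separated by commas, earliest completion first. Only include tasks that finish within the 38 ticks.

completion order = H, A, G, E, F

t=0: queue=[A,G] q_used=0 → run A
t=1: queue=[A,G,E] q_used=1 → run A
t=2: queue=[G,E,A] q_used=0 → run G
t=3: queue=[G,E,A,F] q_used=1 → run G
t=4: queue=[E,A,F,G,H] q_used=0 → run E
t=5: queue=[E,A,F,G,H] q_used=1 → run E
t=6: queue=[A,F,G,H,E] q_used=0 → run A
t=7: queue=[A,F,G,H,E] q_used=1 → run A
t=8: queue=[F,G,H,E,A] q_used=0 → run F
t=9: queue=[F,G,H,E,A] q_used=1 → run F
t=10: queue=[G,H,E,A,F] q_used=0 → run G
t=11: queue=[G,H,E,A,F] q_used=1 → run G
t=12: queue=[H,E,A,F,G] q_used=0 → run H
t=13: queue=[H,E,A,F,G] q_used=1 → run H
t=14: queue=[E,A,F,G,H] q_used=0 → run E
t=15: queue=[E,A,F,G,H] q_used=1 → run E
t=16: queue=[A,F,G,H,E] q_used=0 → run A
t=17: queue=[A,F,G,H,E] q_used=1 → run A
t=18: queue=[F,G,H,E,A] q_used=0 → run F
t=19: queue=[F,G,H,E,A] q_used=1 → run F
t=20: queue=[G,H,E,A,F] q_used=0 → run G
t=21: queue=[G,H,E,A,F] q_used=1 → run G
t=22: queue=[H,E,A,F,G] q_used=0 → run H
t=23: queue=[E,A,F,G] q_used=0 → run E
t=24: queue=[E,A,F,G] q_used=1 → run E
t=25: queue=[A,F,G,E] q_used=0 → run A
t=26: queue=[F,G,E] q_used=0 → run F
t=27: queue=[F,G,E] q_used=1 → run F
t=28: queue=[G,E,F] q_used=0 → run G
t=29: queue=[G,E,F] q_used=1 → run G
t=30: queue=[E,F] q_used=0 → run E
t=31: queue=[E,F] q_used=1 → run E
t=32: queue=[F] q_used=0 → run F
t=33: queue=[F] q_used=1 → run F
t=34: (idle)
t=35: (idle)
t=36: (idle)
t=37: (idle)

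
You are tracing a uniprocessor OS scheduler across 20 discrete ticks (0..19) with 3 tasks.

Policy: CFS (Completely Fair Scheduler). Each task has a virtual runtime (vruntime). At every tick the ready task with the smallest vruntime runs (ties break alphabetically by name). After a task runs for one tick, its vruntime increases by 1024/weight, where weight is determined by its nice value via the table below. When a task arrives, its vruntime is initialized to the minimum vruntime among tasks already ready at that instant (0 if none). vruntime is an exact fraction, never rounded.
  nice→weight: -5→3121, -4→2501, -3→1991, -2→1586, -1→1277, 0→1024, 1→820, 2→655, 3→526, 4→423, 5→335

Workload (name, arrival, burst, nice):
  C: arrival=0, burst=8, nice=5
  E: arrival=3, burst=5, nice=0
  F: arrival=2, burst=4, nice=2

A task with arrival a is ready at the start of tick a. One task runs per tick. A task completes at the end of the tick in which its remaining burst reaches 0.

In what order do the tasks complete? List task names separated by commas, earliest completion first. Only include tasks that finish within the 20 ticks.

completion order = E, F, C

t=0: vr[C=0] → run C
t=1: vr[C=1024/335] → run C
t=2: vr[C=2048/335 F=2048/335] → run C
t=3: vr[C=3072/335 E=2048/335 F=2048/335] → run E
t=4: vr[C=3072/335 E=2383/335 F=2048/335] → run F
t=5: vr[C=3072/335 E=2383/335 F=336896/43885] → run E
t=6: vr[C=3072/335 E=2718/335 F=336896/43885] → run F
t=7: vr[C=3072/335 E=2718/335 F=405504/43885] → run E
t=8: vr[C=3072/335 E=3053/335 F=405504/43885] → run E
t=9: vr[C=3072/335 E=3388/335 F=405504/43885] → run C
t=10: vr[C=4096/335 E=3388/335 F=405504/43885] → run F
t=11: vr[C=4096/335 E=3388/335 F=474112/43885] → run E
t=12: vr[C=4096/335 F=474112/43885] → run F
t=13: vr[C=4096/335] → run C
t=14: vr[C=1024/67] → run C
t=15: vr[C=6144/335] → run C
t=16: vr[C=7168/335] → run C
t=17: (idle)
t=18: (idle)
t=19: (idle)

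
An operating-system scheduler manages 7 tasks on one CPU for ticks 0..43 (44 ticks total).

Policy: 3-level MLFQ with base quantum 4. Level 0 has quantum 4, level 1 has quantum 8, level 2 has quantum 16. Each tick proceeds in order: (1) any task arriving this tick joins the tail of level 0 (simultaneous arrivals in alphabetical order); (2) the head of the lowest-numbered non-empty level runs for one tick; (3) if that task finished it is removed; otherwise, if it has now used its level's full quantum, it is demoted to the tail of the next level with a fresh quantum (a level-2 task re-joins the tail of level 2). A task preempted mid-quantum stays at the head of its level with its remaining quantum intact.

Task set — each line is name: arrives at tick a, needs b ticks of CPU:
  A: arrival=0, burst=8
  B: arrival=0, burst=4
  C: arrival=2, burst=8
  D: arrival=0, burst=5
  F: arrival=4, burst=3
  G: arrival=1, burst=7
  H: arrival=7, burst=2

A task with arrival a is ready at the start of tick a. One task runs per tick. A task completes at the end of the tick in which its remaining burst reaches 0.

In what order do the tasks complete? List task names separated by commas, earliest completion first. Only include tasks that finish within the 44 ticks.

completion order = B, F, H, A, D, G, C

t=0: L0/L1/L2 = ABD/-/- → run A
t=1: L0/L1/L2 = ABDG/-/- → run A
t=2: L0/L1/L2 = ABDGC/-/- → run A
t=3: L0/L1/L2 = ABDGC/-/- → run A
t=4: L0/L1/L2 = BDGCF/A/- → run B
t=5: L0/L1/L2 = BDGCF/A/- → run B
t=6: L0/L1/L2 = BDGCF/A/- → run B
t=7: L0/L1/L2 = BDGCFH/A/- → run B
t=8: L0/L1/L2 = DGCFH/A/- → run D
t=9: L0/L1/L2 = DGCFH/A/- → run D
t=10: L0/L1/L2 = DGCFH/A/- → run D
t=11: L0/L1/L2 = DGCFH/A/- → run D
t=12: L0/L1/L2 = GCFH/AD/- → run G
t=13: L0/L1/L2 = GCFH/AD/- → run G
t=14: L0/L1/L2 = GCFH/AD/- → run G
t=15: L0/L1/L2 = GCFH/AD/- → run G
t=16: L0/L1/L2 = CFH/ADG/- → run C
t=17: L0/L1/L2 = CFH/ADG/- → run C
t=18: L0/L1/L2 = CFH/ADG/- → run C
t=19: L0/L1/L2 = CFH/ADG/- → run C
t=20: L0/L1/L2 = FH/ADGC/- → run F
t=21: L0/L1/L2 = FH/ADGC/- → run F
t=22: L0/L1/L2 = FH/ADGC/- → run F
t=23: L0/L1/L2 = H/ADGC/- → run H
t=24: L0/L1/L2 = H/ADGC/- → run H
t=25: L0/L1/L2 = -/ADGC/- → run A
t=26: L0/L1/L2 = -/ADGC/- → run A
t=27: L0/L1/L2 = -/ADGC/- → run A
t=28: L0/L1/L2 = -/ADGC/- → run A
t=29: L0/L1/L2 = -/DGC/- → run D
t=30: L0/L1/L2 = -/GC/- → run G
t=31: L0/L1/L2 = -/GC/- → run G
t=32: L0/L1/L2 = -/GC/- → run G
t=33: L0/L1/L2 = -/C/- → run C
t=34: L0/L1/L2 = -/C/- → run C
t=35: L0/L1/L2 = -/C/- → run C
t=36: L0/L1/L2 = -/C/- → run C
t=37: (idle)
t=38: (idle)
t=39: (idle)
t=40: (idle)
t=41: (idle)
t=42: (idle)
t=43: (idle)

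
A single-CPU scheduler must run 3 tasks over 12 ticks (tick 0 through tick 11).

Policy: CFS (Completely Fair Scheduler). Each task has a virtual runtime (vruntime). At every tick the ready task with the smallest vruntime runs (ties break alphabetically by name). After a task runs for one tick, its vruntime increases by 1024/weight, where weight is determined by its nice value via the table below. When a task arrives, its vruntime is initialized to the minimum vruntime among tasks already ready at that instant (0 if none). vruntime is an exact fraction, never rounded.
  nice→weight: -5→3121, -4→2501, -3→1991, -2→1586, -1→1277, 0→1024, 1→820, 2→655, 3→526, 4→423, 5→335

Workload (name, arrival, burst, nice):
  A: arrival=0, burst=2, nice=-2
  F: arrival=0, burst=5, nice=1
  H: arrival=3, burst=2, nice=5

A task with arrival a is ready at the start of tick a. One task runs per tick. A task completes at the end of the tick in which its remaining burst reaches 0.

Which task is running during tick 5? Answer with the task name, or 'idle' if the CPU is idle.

running at tick 5 = F

t=0: vr[A=0 F=0] → run A
t=1: vr[A=512/793 F=0] → run F
t=2: vr[A=512/793 F=256/205] → run A
t=3: vr[F=256/205 H=256/205] → run F
t=4: vr[F=512/205 H=256/205] → run H
t=5: vr[F=512/205 H=59136/13735] → run F
t=6: vr[F=768/205 H=59136/13735] → run F
t=7: vr[F=1024/205 H=59136/13735] → run H
t=8: vr[F=1024/205] → run F
t=9: (idle)
t=10: (idle)
t=11: (idle)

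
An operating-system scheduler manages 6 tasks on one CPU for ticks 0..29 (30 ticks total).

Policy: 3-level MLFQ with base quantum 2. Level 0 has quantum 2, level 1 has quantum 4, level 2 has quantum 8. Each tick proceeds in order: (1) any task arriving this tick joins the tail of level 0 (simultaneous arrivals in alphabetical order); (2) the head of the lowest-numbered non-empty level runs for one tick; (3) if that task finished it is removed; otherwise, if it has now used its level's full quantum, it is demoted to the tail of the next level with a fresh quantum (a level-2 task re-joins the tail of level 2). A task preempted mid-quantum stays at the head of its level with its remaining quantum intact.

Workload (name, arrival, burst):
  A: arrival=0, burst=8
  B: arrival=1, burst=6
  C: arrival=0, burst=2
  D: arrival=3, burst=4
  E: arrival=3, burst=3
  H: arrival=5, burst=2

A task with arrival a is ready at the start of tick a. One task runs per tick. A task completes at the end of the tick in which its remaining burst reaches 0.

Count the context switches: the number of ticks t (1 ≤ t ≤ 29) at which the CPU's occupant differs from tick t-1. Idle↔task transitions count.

context switches = 11

t=0: L0/L1/L2 = AC/-/- → run A
t=1: L0/L1/L2 = ACB/-/- → run A
t=2: L0/L1/L2 = CB/A/- → run C
t=3: L0/L1/L2 = CBDE/A/- → run C
t=4: L0/L1/L2 = BDE/A/- → run B
t=5: L0/L1/L2 = BDEH/A/- → run B
t=6: L0/L1/L2 = DEH/AB/- → run D
t=7: L0/L1/L2 = DEH/AB/- → run D
t=8: L0/L1/L2 = EH/ABD/- → run E
t=9: L0/L1/L2 = EH/ABD/- → run E
t=10: L0/L1/L2 = H/ABDE/- → run H
t=11: L0/L1/L2 = H/ABDE/- → run H
t=12: L0/L1/L2 = -/ABDE/- → run A
t=13: L0/L1/L2 = -/ABDE/- → run A
t=14: L0/L1/L2 = -/ABDE/- → run A
t=15: L0/L1/L2 = -/ABDE/- → run A
t=16: L0/L1/L2 = -/BDE/A → run B
t=17: L0/L1/L2 = -/BDE/A → run B
t=18: L0/L1/L2 = -/BDE/A → run B
t=19: L0/L1/L2 = -/BDE/A → run B
t=20: L0/L1/L2 = -/DE/A → run D
t=21: L0/L1/L2 = -/DE/A → run D
t=22: L0/L1/L2 = -/E/A → run E
t=23: L0/L1/L2 = -/-/A → run A
t=24: L0/L1/L2 = -/-/A → run A
t=25: (idle)
t=26: (idle)
t=27: (idle)
t=28: (idle)
t=29: (idle)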